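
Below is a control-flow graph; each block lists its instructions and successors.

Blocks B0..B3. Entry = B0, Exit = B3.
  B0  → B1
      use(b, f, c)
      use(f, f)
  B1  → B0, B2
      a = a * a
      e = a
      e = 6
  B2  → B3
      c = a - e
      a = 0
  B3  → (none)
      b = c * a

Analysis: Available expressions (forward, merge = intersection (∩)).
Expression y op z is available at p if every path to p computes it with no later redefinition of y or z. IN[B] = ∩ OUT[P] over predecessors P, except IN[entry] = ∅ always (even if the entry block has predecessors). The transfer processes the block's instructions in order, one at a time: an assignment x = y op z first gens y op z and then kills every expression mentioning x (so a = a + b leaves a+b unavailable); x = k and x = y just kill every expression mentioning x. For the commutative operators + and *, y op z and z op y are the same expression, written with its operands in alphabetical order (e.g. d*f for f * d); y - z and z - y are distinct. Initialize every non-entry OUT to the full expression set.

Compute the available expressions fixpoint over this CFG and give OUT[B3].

Answer: {a*c}

Trace:
Fixpoint table:
  B0: | IN={} | OUT={}
  B1: | IN={} | OUT={}
  B2: | IN={} | OUT={}
  B3: | IN={} | OUT={a*c}

Merge at B3: IN[B3] = OUT[B2] = {}
Applying B3's transfer function to that IN value gives OUT[B3] (row B3 above).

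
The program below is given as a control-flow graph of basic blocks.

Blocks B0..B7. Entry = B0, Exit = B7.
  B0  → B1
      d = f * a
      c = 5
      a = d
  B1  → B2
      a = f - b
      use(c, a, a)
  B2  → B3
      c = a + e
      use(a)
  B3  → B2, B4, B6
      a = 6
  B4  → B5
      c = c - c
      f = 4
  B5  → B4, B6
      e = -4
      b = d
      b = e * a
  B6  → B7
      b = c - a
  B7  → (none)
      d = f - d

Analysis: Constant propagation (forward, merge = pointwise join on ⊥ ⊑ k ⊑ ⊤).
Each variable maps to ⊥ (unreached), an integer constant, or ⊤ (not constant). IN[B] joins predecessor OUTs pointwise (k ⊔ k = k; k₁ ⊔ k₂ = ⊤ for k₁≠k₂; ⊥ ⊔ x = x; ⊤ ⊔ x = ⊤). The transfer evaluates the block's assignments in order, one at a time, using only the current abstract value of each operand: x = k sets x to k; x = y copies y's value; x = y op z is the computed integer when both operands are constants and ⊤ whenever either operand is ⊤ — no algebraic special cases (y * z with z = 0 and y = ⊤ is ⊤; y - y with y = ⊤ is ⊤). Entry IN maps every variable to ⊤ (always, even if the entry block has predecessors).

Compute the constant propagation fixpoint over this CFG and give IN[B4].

Per-block solution:
  B0:   IN=(all ⊤)   OUT={c:5; rest ⊤}
  B1:   IN={c:5; rest ⊤}   OUT={c:5; rest ⊤}
  B2:   IN=(all ⊤)   OUT=(all ⊤)
  B3:   IN=(all ⊤)   OUT={a:6; rest ⊤}
  B4:   IN={a:6; rest ⊤}   OUT={a:6, f:4; rest ⊤}
  B5:   IN={a:6, f:4; rest ⊤}   OUT={a:6, b:-24, e:-4, f:4; rest ⊤}
  B6:   IN={a:6; rest ⊤}   OUT={a:6; rest ⊤}
  B7:   IN={a:6; rest ⊤}   OUT={a:6; rest ⊤}

Merge at B4: IN[B4] = OUT[B3] ⊔ OUT[B5] = {a: 6, b: ⊤, c: ⊤, d: ⊤, e: ⊤, f: ⊤}

Answer: {a: 6, b: ⊤, c: ⊤, d: ⊤, e: ⊤, f: ⊤}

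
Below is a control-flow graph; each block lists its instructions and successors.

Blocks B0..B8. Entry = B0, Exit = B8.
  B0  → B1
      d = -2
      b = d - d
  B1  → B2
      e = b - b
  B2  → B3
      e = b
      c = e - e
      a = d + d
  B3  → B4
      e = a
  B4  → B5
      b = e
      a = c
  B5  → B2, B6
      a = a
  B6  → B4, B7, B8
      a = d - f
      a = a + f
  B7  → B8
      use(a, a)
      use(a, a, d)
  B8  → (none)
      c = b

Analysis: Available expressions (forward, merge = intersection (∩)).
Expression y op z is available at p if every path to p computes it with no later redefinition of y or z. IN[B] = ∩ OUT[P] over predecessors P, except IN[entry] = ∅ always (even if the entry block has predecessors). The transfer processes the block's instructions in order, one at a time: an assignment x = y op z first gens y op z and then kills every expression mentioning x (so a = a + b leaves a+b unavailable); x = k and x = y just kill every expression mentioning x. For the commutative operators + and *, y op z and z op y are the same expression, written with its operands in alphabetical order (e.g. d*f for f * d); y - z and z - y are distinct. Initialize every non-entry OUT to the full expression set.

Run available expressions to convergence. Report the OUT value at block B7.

Answer: {d+d, d-d, d-f}

Derivation:
Converged values:
  B0: | IN={} | OUT={d-d}
  B1: | IN={d-d} | OUT={b-b, d-d}
  B2: | IN={d-d} | OUT={d+d, d-d, e-e}
  B3: | IN={d+d, d-d, e-e} | OUT={d+d, d-d}
  B4: | IN={d+d, d-d} | OUT={d+d, d-d}
  B5: | IN={d+d, d-d} | OUT={d+d, d-d}
  B6: | IN={d+d, d-d} | OUT={d+d, d-d, d-f}
  B7: | IN={d+d, d-d, d-f} | OUT={d+d, d-d, d-f}
  B8: | IN={d+d, d-d, d-f} | OUT={d+d, d-d, d-f}

Merge at B7: IN[B7] = OUT[B6] = {d+d, d-d, d-f}
Applying B7's transfer function to that IN value gives OUT[B7] (row B7 above).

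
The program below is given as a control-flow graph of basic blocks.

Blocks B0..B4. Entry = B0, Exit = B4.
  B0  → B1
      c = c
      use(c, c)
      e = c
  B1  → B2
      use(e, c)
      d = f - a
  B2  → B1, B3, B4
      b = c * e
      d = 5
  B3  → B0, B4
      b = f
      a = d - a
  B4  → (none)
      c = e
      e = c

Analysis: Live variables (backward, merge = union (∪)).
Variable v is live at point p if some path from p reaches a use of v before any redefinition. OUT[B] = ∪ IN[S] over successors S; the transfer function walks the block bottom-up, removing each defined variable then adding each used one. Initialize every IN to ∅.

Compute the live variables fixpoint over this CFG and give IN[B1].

Converged values:
  B0: | IN={a, c, f} | OUT={a, c, e, f}
  B1: | IN={a, c, e, f} | OUT={a, c, e, f}
  B2: | IN={a, c, e, f} | OUT={a, c, d, e, f}
  B3: | IN={a, c, d, e, f} | OUT={a, c, e, f}
  B4: | IN={e} | OUT={}

Merge at B1: OUT[B1] = IN[B2] = {a, c, e, f}
Applying B1's transfer function to that OUT value gives IN[B1] (row B1 above).

Answer: {a, c, e, f}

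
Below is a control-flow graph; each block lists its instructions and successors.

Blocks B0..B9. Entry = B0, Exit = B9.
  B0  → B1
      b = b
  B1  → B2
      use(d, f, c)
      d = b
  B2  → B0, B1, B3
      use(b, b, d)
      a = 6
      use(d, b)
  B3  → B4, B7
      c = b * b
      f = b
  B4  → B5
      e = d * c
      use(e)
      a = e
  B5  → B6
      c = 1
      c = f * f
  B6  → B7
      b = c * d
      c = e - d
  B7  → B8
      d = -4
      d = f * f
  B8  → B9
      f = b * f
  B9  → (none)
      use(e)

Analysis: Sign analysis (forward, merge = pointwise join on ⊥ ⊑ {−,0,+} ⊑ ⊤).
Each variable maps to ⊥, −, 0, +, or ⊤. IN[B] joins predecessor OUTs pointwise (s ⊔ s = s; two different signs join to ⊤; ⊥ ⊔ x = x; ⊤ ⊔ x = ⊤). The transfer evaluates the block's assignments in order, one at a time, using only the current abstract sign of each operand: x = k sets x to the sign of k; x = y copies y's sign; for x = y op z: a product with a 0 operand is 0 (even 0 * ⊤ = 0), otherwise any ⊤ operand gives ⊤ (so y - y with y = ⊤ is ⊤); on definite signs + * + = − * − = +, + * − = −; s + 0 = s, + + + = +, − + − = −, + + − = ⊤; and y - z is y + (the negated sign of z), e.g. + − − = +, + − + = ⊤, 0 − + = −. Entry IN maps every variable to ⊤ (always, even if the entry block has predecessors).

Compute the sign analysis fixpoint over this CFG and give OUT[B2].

Fixpoint table:
  B0: | IN=(all ⊤) | OUT=(all ⊤)
  B1: | IN=(all ⊤) | OUT=(all ⊤)
  B2: | IN=(all ⊤) | OUT={a:+; rest ⊤}
  B3: | IN={a:+; rest ⊤} | OUT={a:+; rest ⊤}
  B4: | IN={a:+; rest ⊤} | OUT=(all ⊤)
  B5: | IN=(all ⊤) | OUT=(all ⊤)
  B6: | IN=(all ⊤) | OUT=(all ⊤)
  B7: | IN=(all ⊤) | OUT=(all ⊤)
  B8: | IN=(all ⊤) | OUT=(all ⊤)
  B9: | IN=(all ⊤) | OUT=(all ⊤)

Merge at B2: IN[B2] = OUT[B1] = {a: ⊤, b: ⊤, c: ⊤, d: ⊤, e: ⊤, f: ⊤}
Applying B2's transfer function to that IN value gives OUT[B2] (row B2 above).

Answer: {a: +, b: ⊤, c: ⊤, d: ⊤, e: ⊤, f: ⊤}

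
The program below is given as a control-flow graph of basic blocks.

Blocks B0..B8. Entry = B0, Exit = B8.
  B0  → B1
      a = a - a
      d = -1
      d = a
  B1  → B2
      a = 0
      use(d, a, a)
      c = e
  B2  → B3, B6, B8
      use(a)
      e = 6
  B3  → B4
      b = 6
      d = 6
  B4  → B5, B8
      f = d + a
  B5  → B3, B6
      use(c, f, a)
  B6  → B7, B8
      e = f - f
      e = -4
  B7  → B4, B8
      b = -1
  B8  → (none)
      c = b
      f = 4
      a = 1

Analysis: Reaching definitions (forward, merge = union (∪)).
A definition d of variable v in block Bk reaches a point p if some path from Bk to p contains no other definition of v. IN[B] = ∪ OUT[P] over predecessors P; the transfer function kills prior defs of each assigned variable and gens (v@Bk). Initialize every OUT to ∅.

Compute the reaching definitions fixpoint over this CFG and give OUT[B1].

Fixpoint table:
  B0:   IN={}   OUT={a@B0, d@B0}
  B1:   IN={a@B0, d@B0}   OUT={a@B1, c@B1, d@B0}
  B2:   IN={a@B1, c@B1, d@B0}   OUT={a@B1, c@B1, d@B0, e@B2}
  B3:   IN={a@B1, b@B3, b@B7, c@B1, d@B0, d@B3, e@B2, e@B6, f@B4}   OUT={a@B1, b@B3, c@B1, d@B3, e@B2, e@B6, f@B4}
  B4:   IN={a@B1, b@B3, b@B7, c@B1, d@B0, d@B3, e@B2, e@B6, f@B4}   OUT={a@B1, b@B3, b@B7, c@B1, d@B0, d@B3, e@B2, e@B6, f@B4}
  B5:   IN={a@B1, b@B3, b@B7, c@B1, d@B0, d@B3, e@B2, e@B6, f@B4}   OUT={a@B1, b@B3, b@B7, c@B1, d@B0, d@B3, e@B2, e@B6, f@B4}
  B6:   IN={a@B1, b@B3, b@B7, c@B1, d@B0, d@B3, e@B2, e@B6, f@B4}   OUT={a@B1, b@B3, b@B7, c@B1, d@B0, d@B3, e@B6, f@B4}
  B7:   IN={a@B1, b@B3, b@B7, c@B1, d@B0, d@B3, e@B6, f@B4}   OUT={a@B1, b@B7, c@B1, d@B0, d@B3, e@B6, f@B4}
  B8:   IN={a@B1, b@B3, b@B7, c@B1, d@B0, d@B3, e@B2, e@B6, f@B4}   OUT={a@B8, b@B3, b@B7, c@B8, d@B0, d@B3, e@B2, e@B6, f@B8}

Merge at B1: IN[B1] = OUT[B0] = {a@B0, d@B0}
Applying B1's transfer function to that IN value gives OUT[B1] (row B1 above).

Answer: {a@B1, c@B1, d@B0}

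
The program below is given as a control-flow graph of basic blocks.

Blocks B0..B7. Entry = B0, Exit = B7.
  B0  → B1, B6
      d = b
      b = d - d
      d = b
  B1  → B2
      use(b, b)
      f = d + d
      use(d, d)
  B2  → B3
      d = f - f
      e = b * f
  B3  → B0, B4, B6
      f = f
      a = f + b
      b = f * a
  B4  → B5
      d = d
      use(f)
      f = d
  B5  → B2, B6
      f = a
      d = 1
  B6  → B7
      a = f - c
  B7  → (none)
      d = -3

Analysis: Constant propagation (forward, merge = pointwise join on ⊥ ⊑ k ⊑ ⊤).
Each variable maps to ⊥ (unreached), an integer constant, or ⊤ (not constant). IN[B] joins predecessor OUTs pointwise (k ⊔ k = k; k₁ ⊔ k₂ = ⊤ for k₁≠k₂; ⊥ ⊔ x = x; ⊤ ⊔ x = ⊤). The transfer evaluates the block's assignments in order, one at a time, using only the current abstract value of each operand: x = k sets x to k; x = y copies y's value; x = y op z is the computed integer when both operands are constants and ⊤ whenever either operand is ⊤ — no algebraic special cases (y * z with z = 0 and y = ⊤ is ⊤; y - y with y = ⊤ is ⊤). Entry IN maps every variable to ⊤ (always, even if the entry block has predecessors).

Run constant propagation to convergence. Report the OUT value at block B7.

Converged values:
  B0: | IN=(all ⊤) | OUT=(all ⊤)
  B1: | IN=(all ⊤) | OUT=(all ⊤)
  B2: | IN=(all ⊤) | OUT=(all ⊤)
  B3: | IN=(all ⊤) | OUT=(all ⊤)
  B4: | IN=(all ⊤) | OUT=(all ⊤)
  B5: | IN=(all ⊤) | OUT={d:1; rest ⊤}
  B6: | IN=(all ⊤) | OUT=(all ⊤)
  B7: | IN=(all ⊤) | OUT={d:-3; rest ⊤}

Merge at B7: IN[B7] = OUT[B6] = {a: ⊤, b: ⊤, c: ⊤, d: ⊤, e: ⊤, f: ⊤}
Applying B7's transfer function to that IN value gives OUT[B7] (row B7 above).

Answer: {a: ⊤, b: ⊤, c: ⊤, d: -3, e: ⊤, f: ⊤}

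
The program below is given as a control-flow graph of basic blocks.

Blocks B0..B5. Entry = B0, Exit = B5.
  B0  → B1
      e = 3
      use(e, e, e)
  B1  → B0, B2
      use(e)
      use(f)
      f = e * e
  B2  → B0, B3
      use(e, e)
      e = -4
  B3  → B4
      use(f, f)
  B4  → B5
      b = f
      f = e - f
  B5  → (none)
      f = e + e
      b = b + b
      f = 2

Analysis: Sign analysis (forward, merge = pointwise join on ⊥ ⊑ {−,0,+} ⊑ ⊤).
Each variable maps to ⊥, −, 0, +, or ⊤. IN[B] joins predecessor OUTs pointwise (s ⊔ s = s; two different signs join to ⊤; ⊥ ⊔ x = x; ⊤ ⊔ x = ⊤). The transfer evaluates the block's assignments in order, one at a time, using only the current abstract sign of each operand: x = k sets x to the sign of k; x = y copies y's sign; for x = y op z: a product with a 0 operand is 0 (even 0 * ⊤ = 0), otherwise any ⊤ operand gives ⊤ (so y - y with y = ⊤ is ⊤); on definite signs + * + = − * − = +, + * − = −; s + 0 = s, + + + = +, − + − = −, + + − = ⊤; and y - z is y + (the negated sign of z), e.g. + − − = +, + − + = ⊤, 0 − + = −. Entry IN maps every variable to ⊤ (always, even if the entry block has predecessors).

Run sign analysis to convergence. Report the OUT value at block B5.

Per-block solution:
  B0:   IN=(all ⊤)   OUT={e:+; rest ⊤}
  B1:   IN={e:+; rest ⊤}   OUT={e:+, f:+; rest ⊤}
  B2:   IN={e:+, f:+; rest ⊤}   OUT={e:-, f:+; rest ⊤}
  B3:   IN={e:-, f:+; rest ⊤}   OUT={e:-, f:+; rest ⊤}
  B4:   IN={e:-, f:+; rest ⊤}   OUT={b:+, e:-, f:-; rest ⊤}
  B5:   IN={b:+, e:-, f:-; rest ⊤}   OUT={b:+, e:-, f:+; rest ⊤}

Merge at B5: IN[B5] = OUT[B4] = {a: ⊤, b: +, c: ⊤, d: ⊤, e: -, f: -}
Applying B5's transfer function to that IN value gives OUT[B5] (row B5 above).

Answer: {a: ⊤, b: +, c: ⊤, d: ⊤, e: -, f: +}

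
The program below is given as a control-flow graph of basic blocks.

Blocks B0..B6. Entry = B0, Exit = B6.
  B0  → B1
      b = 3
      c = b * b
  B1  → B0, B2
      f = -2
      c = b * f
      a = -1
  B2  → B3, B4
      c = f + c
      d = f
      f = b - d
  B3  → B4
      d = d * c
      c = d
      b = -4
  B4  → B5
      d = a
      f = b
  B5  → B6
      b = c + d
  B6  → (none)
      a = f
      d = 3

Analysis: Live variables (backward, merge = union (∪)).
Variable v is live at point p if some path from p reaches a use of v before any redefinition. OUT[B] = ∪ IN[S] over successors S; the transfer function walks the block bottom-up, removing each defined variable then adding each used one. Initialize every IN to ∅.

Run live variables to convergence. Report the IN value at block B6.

Fixpoint table:
  B0: | IN={} | OUT={b}
  B1: | IN={b} | OUT={a, b, c, f}
  B2: | IN={a, b, c, f} | OUT={a, b, c, d}
  B3: | IN={a, c, d} | OUT={a, b, c}
  B4: | IN={a, b, c} | OUT={c, d, f}
  B5: | IN={c, d, f} | OUT={f}
  B6: | IN={f} | OUT={}

B6 is the boundary node: OUT[B6] = {}
Applying B6's transfer function to that OUT value gives IN[B6] (row B6 above).

Answer: {f}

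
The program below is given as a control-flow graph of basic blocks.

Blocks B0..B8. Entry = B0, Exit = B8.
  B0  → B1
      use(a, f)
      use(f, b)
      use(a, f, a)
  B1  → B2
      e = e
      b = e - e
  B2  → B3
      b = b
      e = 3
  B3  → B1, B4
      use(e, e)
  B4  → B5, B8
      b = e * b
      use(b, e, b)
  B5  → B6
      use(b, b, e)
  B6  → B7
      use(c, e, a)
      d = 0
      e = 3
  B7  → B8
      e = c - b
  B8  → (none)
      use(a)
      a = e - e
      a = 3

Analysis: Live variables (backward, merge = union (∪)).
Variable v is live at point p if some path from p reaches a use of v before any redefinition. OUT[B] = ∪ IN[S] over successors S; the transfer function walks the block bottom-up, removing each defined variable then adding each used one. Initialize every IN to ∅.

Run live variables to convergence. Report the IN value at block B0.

Answer: {a, b, c, e, f}

Trace:
Fixpoint table:
  B0:  IN={a, b, c, e, f}  OUT={a, c, e}
  B1:  IN={a, c, e}  OUT={a, b, c}
  B2:  IN={a, b, c}  OUT={a, b, c, e}
  B3:  IN={a, b, c, e}  OUT={a, b, c, e}
  B4:  IN={a, b, c, e}  OUT={a, b, c, e}
  B5:  IN={a, b, c, e}  OUT={a, b, c, e}
  B6:  IN={a, b, c, e}  OUT={a, b, c}
  B7:  IN={a, b, c}  OUT={a, e}
  B8:  IN={a, e}  OUT={}

Merge at B0: OUT[B0] = IN[B1] = {a, c, e}
Applying B0's transfer function to that OUT value gives IN[B0] (row B0 above).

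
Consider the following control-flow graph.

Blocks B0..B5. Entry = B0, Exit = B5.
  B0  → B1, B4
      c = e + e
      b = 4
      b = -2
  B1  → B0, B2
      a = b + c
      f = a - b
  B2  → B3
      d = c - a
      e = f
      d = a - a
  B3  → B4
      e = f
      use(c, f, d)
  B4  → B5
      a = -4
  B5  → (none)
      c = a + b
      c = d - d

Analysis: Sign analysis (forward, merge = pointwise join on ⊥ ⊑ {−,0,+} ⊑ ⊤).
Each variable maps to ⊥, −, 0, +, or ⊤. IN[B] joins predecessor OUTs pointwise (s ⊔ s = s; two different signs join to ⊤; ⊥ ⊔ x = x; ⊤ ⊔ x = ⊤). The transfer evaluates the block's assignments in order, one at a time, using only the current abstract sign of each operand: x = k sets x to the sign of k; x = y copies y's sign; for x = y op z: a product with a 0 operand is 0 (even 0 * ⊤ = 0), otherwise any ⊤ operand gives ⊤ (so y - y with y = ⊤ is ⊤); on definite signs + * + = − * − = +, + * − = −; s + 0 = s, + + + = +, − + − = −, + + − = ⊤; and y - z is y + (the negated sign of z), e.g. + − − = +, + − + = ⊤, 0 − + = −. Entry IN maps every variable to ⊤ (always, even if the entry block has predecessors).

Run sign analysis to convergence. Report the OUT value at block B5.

Answer: {a: -, b: -, c: ⊤, d: ⊤, e: ⊤, f: ⊤}

Working:
Per-block solution:
  B0: | IN=(all ⊤) | OUT={b:-; rest ⊤}
  B1: | IN={b:-; rest ⊤} | OUT={b:-; rest ⊤}
  B2: | IN={b:-; rest ⊤} | OUT={b:-; rest ⊤}
  B3: | IN={b:-; rest ⊤} | OUT={b:-; rest ⊤}
  B4: | IN={b:-; rest ⊤} | OUT={a:-, b:-; rest ⊤}
  B5: | IN={a:-, b:-; rest ⊤} | OUT={a:-, b:-; rest ⊤}

Merge at B5: IN[B5] = OUT[B4] = {a: -, b: -, c: ⊤, d: ⊤, e: ⊤, f: ⊤}
Applying B5's transfer function to that IN value gives OUT[B5] (row B5 above).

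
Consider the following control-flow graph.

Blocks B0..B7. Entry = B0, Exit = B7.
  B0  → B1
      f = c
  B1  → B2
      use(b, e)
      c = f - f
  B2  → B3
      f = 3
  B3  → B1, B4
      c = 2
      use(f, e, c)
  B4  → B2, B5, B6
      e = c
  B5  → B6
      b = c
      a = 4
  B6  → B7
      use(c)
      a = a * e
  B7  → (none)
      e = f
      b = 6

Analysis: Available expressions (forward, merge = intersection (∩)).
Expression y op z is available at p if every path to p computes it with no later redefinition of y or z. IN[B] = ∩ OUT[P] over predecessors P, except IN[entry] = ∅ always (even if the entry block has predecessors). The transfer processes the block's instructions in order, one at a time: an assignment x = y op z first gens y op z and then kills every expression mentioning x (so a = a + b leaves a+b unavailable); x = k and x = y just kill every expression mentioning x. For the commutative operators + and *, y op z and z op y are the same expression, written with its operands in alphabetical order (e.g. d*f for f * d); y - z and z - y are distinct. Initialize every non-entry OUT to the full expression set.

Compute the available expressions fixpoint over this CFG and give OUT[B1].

Answer: {f-f}

Derivation:
Per-block solution:
  B0: | IN={} | OUT={}
  B1: | IN={} | OUT={f-f}
  B2: | IN={} | OUT={}
  B3: | IN={} | OUT={}
  B4: | IN={} | OUT={}
  B5: | IN={} | OUT={}
  B6: | IN={} | OUT={}
  B7: | IN={} | OUT={}

Merge at B1: IN[B1] = OUT[B0] ∩ OUT[B3] = {}
Applying B1's transfer function to that IN value gives OUT[B1] (row B1 above).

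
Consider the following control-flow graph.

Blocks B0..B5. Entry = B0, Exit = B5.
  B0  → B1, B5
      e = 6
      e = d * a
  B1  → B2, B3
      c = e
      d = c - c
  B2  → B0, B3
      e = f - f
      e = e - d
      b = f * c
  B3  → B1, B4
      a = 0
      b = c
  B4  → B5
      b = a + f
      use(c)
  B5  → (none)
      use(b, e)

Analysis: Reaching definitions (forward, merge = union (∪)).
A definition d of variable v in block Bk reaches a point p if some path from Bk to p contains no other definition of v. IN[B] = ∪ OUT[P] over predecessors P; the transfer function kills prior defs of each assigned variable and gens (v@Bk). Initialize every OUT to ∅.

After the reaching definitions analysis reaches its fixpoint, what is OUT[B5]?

Answer: {a@B3, b@B2, b@B4, c@B1, d@B1, e@B0, e@B2}

Derivation:
Converged values:
  B0:  IN={a@B3, b@B2, c@B1, d@B1, e@B2}  OUT={a@B3, b@B2, c@B1, d@B1, e@B0}
  B1:  IN={a@B3, b@B2, b@B3, c@B1, d@B1, e@B0, e@B2}  OUT={a@B3, b@B2, b@B3, c@B1, d@B1, e@B0, e@B2}
  B2:  IN={a@B3, b@B2, b@B3, c@B1, d@B1, e@B0, e@B2}  OUT={a@B3, b@B2, c@B1, d@B1, e@B2}
  B3:  IN={a@B3, b@B2, b@B3, c@B1, d@B1, e@B0, e@B2}  OUT={a@B3, b@B3, c@B1, d@B1, e@B0, e@B2}
  B4:  IN={a@B3, b@B3, c@B1, d@B1, e@B0, e@B2}  OUT={a@B3, b@B4, c@B1, d@B1, e@B0, e@B2}
  B5:  IN={a@B3, b@B2, b@B4, c@B1, d@B1, e@B0, e@B2}  OUT={a@B3, b@B2, b@B4, c@B1, d@B1, e@B0, e@B2}

Merge at B5: IN[B5] = OUT[B0] ⊔ OUT[B4] = {a@B3, b@B2, b@B4, c@B1, d@B1, e@B0, e@B2}
Applying B5's transfer function to that IN value gives OUT[B5] (row B5 above).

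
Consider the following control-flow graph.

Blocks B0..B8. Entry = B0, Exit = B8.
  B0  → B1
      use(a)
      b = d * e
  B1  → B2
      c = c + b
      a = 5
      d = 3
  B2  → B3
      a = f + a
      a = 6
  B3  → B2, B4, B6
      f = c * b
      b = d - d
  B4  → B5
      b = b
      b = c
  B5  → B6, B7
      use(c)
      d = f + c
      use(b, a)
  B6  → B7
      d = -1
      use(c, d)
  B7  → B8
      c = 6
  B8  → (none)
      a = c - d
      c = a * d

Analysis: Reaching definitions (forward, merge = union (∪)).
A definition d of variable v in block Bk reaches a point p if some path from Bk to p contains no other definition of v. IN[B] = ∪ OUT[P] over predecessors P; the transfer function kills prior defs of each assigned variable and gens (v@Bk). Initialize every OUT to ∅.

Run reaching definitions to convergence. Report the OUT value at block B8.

Per-block solution:
  B0:  IN={}  OUT={b@B0}
  B1:  IN={b@B0}  OUT={a@B1, b@B0, c@B1, d@B1}
  B2:  IN={a@B1, a@B2, b@B0, b@B3, c@B1, d@B1, f@B3}  OUT={a@B2, b@B0, b@B3, c@B1, d@B1, f@B3}
  B3:  IN={a@B2, b@B0, b@B3, c@B1, d@B1, f@B3}  OUT={a@B2, b@B3, c@B1, d@B1, f@B3}
  B4:  IN={a@B2, b@B3, c@B1, d@B1, f@B3}  OUT={a@B2, b@B4, c@B1, d@B1, f@B3}
  B5:  IN={a@B2, b@B4, c@B1, d@B1, f@B3}  OUT={a@B2, b@B4, c@B1, d@B5, f@B3}
  B6:  IN={a@B2, b@B3, b@B4, c@B1, d@B1, d@B5, f@B3}  OUT={a@B2, b@B3, b@B4, c@B1, d@B6, f@B3}
  B7:  IN={a@B2, b@B3, b@B4, c@B1, d@B5, d@B6, f@B3}  OUT={a@B2, b@B3, b@B4, c@B7, d@B5, d@B6, f@B3}
  B8:  IN={a@B2, b@B3, b@B4, c@B7, d@B5, d@B6, f@B3}  OUT={a@B8, b@B3, b@B4, c@B8, d@B5, d@B6, f@B3}

Merge at B8: IN[B8] = OUT[B7] = {a@B2, b@B3, b@B4, c@B7, d@B5, d@B6, f@B3}
Applying B8's transfer function to that IN value gives OUT[B8] (row B8 above).

Answer: {a@B8, b@B3, b@B4, c@B8, d@B5, d@B6, f@B3}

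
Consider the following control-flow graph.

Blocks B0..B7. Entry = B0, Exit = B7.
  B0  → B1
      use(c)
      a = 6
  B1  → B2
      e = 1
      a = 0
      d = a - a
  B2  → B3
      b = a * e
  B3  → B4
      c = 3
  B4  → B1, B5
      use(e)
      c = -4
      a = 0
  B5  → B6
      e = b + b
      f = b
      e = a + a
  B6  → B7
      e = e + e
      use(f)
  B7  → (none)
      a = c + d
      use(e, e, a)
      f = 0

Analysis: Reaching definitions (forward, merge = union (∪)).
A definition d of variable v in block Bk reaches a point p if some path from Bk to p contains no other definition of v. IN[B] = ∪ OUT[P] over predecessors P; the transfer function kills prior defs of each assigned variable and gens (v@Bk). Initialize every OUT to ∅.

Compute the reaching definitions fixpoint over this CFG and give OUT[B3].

Fixpoint table:
  B0: | IN={} | OUT={a@B0}
  B1: | IN={a@B0, a@B4, b@B2, c@B4, d@B1, e@B1} | OUT={a@B1, b@B2, c@B4, d@B1, e@B1}
  B2: | IN={a@B1, b@B2, c@B4, d@B1, e@B1} | OUT={a@B1, b@B2, c@B4, d@B1, e@B1}
  B3: | IN={a@B1, b@B2, c@B4, d@B1, e@B1} | OUT={a@B1, b@B2, c@B3, d@B1, e@B1}
  B4: | IN={a@B1, b@B2, c@B3, d@B1, e@B1} | OUT={a@B4, b@B2, c@B4, d@B1, e@B1}
  B5: | IN={a@B4, b@B2, c@B4, d@B1, e@B1} | OUT={a@B4, b@B2, c@B4, d@B1, e@B5, f@B5}
  B6: | IN={a@B4, b@B2, c@B4, d@B1, e@B5, f@B5} | OUT={a@B4, b@B2, c@B4, d@B1, e@B6, f@B5}
  B7: | IN={a@B4, b@B2, c@B4, d@B1, e@B6, f@B5} | OUT={a@B7, b@B2, c@B4, d@B1, e@B6, f@B7}

Merge at B3: IN[B3] = OUT[B2] = {a@B1, b@B2, c@B4, d@B1, e@B1}
Applying B3's transfer function to that IN value gives OUT[B3] (row B3 above).

Answer: {a@B1, b@B2, c@B3, d@B1, e@B1}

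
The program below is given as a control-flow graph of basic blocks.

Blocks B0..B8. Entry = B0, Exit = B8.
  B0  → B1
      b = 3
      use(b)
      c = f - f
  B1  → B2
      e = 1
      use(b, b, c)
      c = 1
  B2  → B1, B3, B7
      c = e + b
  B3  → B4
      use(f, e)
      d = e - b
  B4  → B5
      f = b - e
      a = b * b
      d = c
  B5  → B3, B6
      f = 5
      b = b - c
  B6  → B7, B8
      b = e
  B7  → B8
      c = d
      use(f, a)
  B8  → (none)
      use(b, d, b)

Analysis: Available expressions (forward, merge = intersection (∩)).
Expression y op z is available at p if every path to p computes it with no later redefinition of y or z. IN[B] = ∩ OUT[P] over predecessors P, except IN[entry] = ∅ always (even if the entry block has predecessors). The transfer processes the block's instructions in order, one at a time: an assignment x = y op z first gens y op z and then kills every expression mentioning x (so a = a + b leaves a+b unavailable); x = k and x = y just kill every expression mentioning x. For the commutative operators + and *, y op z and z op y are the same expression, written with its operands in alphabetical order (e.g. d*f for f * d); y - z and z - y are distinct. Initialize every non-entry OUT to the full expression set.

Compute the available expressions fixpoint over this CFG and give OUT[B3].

Answer: {e-b}

Working:
Converged values:
  B0:  IN={}  OUT={f-f}
  B1:  IN={f-f}  OUT={f-f}
  B2:  IN={f-f}  OUT={b+e, f-f}
  B3:  IN={}  OUT={e-b}
  B4:  IN={e-b}  OUT={b*b, b-e, e-b}
  B5:  IN={b*b, b-e, e-b}  OUT={}
  B6:  IN={}  OUT={}
  B7:  IN={}  OUT={}
  B8:  IN={}  OUT={}

Merge at B3: IN[B3] = OUT[B2] ∩ OUT[B5] = {}
Applying B3's transfer function to that IN value gives OUT[B3] (row B3 above).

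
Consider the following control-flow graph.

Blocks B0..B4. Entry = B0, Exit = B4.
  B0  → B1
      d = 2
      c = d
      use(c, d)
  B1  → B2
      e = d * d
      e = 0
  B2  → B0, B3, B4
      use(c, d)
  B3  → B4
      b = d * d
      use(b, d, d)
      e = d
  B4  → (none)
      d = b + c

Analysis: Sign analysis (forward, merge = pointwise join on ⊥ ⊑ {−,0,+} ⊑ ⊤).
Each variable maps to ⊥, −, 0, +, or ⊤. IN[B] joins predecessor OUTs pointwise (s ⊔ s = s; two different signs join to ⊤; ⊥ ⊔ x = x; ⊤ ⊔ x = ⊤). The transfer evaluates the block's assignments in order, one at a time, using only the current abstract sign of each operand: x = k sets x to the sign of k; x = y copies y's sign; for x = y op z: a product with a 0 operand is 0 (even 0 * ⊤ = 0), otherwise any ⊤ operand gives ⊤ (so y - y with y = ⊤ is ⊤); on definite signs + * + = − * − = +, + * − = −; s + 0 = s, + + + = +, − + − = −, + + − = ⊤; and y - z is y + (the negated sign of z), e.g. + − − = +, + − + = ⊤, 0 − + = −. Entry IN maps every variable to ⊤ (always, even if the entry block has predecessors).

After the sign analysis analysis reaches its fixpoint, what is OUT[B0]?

Per-block solution:
  B0:  IN=(all ⊤)  OUT={c:+, d:+; rest ⊤}
  B1:  IN={c:+, d:+; rest ⊤}  OUT={c:+, d:+, e:0; rest ⊤}
  B2:  IN={c:+, d:+, e:0; rest ⊤}  OUT={c:+, d:+, e:0; rest ⊤}
  B3:  IN={c:+, d:+, e:0; rest ⊤}  OUT={b:+, c:+, d:+, e:+; rest ⊤}
  B4:  IN={c:+, d:+; rest ⊤}  OUT={c:+; rest ⊤}

Merge at B0 (entry node, so the boundary value (all ⊤) is joined with the incoming edge(s)): IN[B0] = (all ⊤) ⊔ OUT[B2] = {a: ⊤, b: ⊤, c: ⊤, d: ⊤, e: ⊤, f: ⊤}
Applying B0's transfer function to that IN value gives OUT[B0] (row B0 above).

Answer: {a: ⊤, b: ⊤, c: +, d: +, e: ⊤, f: ⊤}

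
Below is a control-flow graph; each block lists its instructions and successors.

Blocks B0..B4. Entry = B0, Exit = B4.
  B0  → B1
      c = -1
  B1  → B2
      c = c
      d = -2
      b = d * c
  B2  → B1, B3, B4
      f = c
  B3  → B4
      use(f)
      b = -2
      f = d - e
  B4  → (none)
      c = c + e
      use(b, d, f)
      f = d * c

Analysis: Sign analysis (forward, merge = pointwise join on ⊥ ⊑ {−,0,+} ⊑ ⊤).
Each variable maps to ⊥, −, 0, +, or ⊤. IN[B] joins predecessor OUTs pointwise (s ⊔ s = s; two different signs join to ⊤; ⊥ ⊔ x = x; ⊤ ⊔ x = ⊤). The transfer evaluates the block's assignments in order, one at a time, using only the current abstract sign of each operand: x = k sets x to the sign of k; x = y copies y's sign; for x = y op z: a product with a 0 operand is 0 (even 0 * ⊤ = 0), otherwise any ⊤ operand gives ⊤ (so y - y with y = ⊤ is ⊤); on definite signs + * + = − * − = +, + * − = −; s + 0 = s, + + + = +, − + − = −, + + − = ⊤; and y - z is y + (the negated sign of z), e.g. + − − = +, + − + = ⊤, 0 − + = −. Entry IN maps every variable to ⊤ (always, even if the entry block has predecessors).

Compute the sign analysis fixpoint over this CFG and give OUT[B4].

Per-block solution:
  B0: | IN=(all ⊤) | OUT={c:-; rest ⊤}
  B1: | IN={c:-; rest ⊤} | OUT={b:+, c:-, d:-; rest ⊤}
  B2: | IN={b:+, c:-, d:-; rest ⊤} | OUT={b:+, c:-, d:-, f:-; rest ⊤}
  B3: | IN={b:+, c:-, d:-, f:-; rest ⊤} | OUT={b:-, c:-, d:-; rest ⊤}
  B4: | IN={c:-, d:-; rest ⊤} | OUT={d:-; rest ⊤}

Merge at B4: IN[B4] = OUT[B2] ⊔ OUT[B3] = {a: ⊤, b: ⊤, c: -, d: -, e: ⊤, f: ⊤}
Applying B4's transfer function to that IN value gives OUT[B4] (row B4 above).

Answer: {a: ⊤, b: ⊤, c: ⊤, d: -, e: ⊤, f: ⊤}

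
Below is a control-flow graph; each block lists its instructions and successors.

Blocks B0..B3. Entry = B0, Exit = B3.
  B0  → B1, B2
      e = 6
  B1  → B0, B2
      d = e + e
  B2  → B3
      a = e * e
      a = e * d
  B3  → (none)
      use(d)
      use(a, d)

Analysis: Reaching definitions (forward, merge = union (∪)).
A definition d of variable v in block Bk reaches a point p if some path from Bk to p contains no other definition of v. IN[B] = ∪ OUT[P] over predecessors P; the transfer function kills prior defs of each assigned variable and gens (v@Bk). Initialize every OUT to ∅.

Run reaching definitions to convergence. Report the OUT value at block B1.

Fixpoint table:
  B0:  IN={d@B1, e@B0}  OUT={d@B1, e@B0}
  B1:  IN={d@B1, e@B0}  OUT={d@B1, e@B0}
  B2:  IN={d@B1, e@B0}  OUT={a@B2, d@B1, e@B0}
  B3:  IN={a@B2, d@B1, e@B0}  OUT={a@B2, d@B1, e@B0}

Merge at B1: IN[B1] = OUT[B0] = {d@B1, e@B0}
Applying B1's transfer function to that IN value gives OUT[B1] (row B1 above).

Answer: {d@B1, e@B0}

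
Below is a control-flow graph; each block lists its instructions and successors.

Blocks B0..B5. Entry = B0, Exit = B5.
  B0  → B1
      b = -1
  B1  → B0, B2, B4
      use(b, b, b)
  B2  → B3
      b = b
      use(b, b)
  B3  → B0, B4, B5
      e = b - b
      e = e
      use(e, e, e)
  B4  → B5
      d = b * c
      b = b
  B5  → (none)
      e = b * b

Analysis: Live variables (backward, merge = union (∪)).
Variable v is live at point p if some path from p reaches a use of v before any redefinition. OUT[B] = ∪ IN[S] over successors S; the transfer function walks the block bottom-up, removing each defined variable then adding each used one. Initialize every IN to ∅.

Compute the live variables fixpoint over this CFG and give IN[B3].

Fixpoint table:
  B0:   IN={c}   OUT={b, c}
  B1:   IN={b, c}   OUT={b, c}
  B2:   IN={b, c}   OUT={b, c}
  B3:   IN={b, c}   OUT={b, c}
  B4:   IN={b, c}   OUT={b}
  B5:   IN={b}   OUT={}

Merge at B3: OUT[B3] = IN[B0] ⊔ IN[B4] ⊔ IN[B5] = {b, c}
Applying B3's transfer function to that OUT value gives IN[B3] (row B3 above).

Answer: {b, c}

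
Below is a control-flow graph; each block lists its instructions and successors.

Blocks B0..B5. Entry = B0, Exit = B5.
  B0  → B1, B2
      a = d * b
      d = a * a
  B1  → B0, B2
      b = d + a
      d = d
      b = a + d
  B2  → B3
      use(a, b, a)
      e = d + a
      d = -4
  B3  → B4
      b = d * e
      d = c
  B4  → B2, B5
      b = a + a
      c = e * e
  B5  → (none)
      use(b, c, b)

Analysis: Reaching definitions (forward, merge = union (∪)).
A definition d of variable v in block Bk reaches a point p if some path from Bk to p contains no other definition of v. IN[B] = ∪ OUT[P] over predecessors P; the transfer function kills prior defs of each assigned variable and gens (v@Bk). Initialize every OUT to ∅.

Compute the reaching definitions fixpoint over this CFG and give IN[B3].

Fixpoint table:
  B0: | IN={a@B0, b@B1, d@B1} | OUT={a@B0, b@B1, d@B0}
  B1: | IN={a@B0, b@B1, d@B0} | OUT={a@B0, b@B1, d@B1}
  B2: | IN={a@B0, b@B1, b@B4, c@B4, d@B0, d@B1, d@B3, e@B2} | OUT={a@B0, b@B1, b@B4, c@B4, d@B2, e@B2}
  B3: | IN={a@B0, b@B1, b@B4, c@B4, d@B2, e@B2} | OUT={a@B0, b@B3, c@B4, d@B3, e@B2}
  B4: | IN={a@B0, b@B3, c@B4, d@B3, e@B2} | OUT={a@B0, b@B4, c@B4, d@B3, e@B2}
  B5: | IN={a@B0, b@B4, c@B4, d@B3, e@B2} | OUT={a@B0, b@B4, c@B4, d@B3, e@B2}

Merge at B3: IN[B3] = OUT[B2] = {a@B0, b@B1, b@B4, c@B4, d@B2, e@B2}

Answer: {a@B0, b@B1, b@B4, c@B4, d@B2, e@B2}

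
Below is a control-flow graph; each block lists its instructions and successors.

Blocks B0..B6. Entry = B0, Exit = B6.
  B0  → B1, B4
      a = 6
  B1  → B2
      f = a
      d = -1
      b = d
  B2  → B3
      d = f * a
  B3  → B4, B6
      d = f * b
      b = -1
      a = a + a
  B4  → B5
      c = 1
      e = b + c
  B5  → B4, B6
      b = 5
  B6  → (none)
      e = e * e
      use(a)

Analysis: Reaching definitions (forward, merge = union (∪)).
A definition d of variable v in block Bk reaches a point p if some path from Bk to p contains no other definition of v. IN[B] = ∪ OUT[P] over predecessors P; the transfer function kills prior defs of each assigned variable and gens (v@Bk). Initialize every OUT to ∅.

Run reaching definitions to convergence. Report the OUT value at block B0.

Answer: {a@B0}

Trace:
Fixpoint table:
  B0:   IN={}   OUT={a@B0}
  B1:   IN={a@B0}   OUT={a@B0, b@B1, d@B1, f@B1}
  B2:   IN={a@B0, b@B1, d@B1, f@B1}   OUT={a@B0, b@B1, d@B2, f@B1}
  B3:   IN={a@B0, b@B1, d@B2, f@B1}   OUT={a@B3, b@B3, d@B3, f@B1}
  B4:   IN={a@B0, a@B3, b@B3, b@B5, c@B4, d@B3, e@B4, f@B1}   OUT={a@B0, a@B3, b@B3, b@B5, c@B4, d@B3, e@B4, f@B1}
  B5:   IN={a@B0, a@B3, b@B3, b@B5, c@B4, d@B3, e@B4, f@B1}   OUT={a@B0, a@B3, b@B5, c@B4, d@B3, e@B4, f@B1}
  B6:   IN={a@B0, a@B3, b@B3, b@B5, c@B4, d@B3, e@B4, f@B1}   OUT={a@B0, a@B3, b@B3, b@B5, c@B4, d@B3, e@B6, f@B1}

B0 is the boundary node: IN[B0] = {}
Applying B0's transfer function to that IN value gives OUT[B0] (row B0 above).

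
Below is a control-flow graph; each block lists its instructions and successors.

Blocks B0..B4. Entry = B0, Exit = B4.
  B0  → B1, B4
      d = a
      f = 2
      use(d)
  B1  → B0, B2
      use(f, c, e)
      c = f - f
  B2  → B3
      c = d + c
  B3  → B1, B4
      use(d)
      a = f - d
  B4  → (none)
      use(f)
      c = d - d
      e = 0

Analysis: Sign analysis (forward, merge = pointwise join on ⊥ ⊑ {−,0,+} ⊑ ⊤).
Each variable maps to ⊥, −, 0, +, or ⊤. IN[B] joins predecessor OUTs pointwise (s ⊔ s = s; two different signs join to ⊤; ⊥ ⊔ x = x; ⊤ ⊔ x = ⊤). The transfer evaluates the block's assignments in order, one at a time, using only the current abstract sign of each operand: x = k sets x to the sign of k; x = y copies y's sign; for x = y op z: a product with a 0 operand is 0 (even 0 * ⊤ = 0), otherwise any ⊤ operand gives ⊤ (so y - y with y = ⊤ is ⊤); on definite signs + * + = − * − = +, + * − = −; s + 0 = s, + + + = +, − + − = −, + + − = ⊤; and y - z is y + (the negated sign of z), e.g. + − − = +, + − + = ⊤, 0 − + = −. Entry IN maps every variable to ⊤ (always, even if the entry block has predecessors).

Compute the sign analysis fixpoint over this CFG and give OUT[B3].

Answer: {a: ⊤, b: ⊤, c: ⊤, d: ⊤, e: ⊤, f: +}

Working:
Per-block solution:
  B0: | IN=(all ⊤) | OUT={f:+; rest ⊤}
  B1: | IN={f:+; rest ⊤} | OUT={f:+; rest ⊤}
  B2: | IN={f:+; rest ⊤} | OUT={f:+; rest ⊤}
  B3: | IN={f:+; rest ⊤} | OUT={f:+; rest ⊤}
  B4: | IN={f:+; rest ⊤} | OUT={e:0, f:+; rest ⊤}

Merge at B3: IN[B3] = OUT[B2] = {a: ⊤, b: ⊤, c: ⊤, d: ⊤, e: ⊤, f: +}
Applying B3's transfer function to that IN value gives OUT[B3] (row B3 above).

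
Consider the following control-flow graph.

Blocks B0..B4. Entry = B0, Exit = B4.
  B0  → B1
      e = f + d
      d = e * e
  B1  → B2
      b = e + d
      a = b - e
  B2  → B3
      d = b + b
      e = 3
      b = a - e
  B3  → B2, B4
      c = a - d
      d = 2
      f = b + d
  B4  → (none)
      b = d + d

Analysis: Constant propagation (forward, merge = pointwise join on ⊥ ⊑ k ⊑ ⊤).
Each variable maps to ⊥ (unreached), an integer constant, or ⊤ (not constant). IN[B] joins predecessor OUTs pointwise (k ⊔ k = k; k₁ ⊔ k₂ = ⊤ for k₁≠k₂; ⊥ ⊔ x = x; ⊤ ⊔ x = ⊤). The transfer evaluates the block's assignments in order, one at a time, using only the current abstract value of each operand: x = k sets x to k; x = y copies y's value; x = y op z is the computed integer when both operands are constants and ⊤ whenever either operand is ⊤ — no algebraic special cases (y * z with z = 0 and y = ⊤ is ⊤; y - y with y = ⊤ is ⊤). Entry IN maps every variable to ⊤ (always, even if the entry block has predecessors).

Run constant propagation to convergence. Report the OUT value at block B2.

Answer: {a: ⊤, b: ⊤, c: ⊤, d: ⊤, e: 3, f: ⊤}

Derivation:
Per-block solution:
  B0:   IN=(all ⊤)   OUT=(all ⊤)
  B1:   IN=(all ⊤)   OUT=(all ⊤)
  B2:   IN=(all ⊤)   OUT={e:3; rest ⊤}
  B3:   IN={e:3; rest ⊤}   OUT={d:2, e:3; rest ⊤}
  B4:   IN={d:2, e:3; rest ⊤}   OUT={b:4, d:2, e:3; rest ⊤}

Merge at B2: IN[B2] = OUT[B1] ⊔ OUT[B3] = {a: ⊤, b: ⊤, c: ⊤, d: ⊤, e: ⊤, f: ⊤}
Applying B2's transfer function to that IN value gives OUT[B2] (row B2 above).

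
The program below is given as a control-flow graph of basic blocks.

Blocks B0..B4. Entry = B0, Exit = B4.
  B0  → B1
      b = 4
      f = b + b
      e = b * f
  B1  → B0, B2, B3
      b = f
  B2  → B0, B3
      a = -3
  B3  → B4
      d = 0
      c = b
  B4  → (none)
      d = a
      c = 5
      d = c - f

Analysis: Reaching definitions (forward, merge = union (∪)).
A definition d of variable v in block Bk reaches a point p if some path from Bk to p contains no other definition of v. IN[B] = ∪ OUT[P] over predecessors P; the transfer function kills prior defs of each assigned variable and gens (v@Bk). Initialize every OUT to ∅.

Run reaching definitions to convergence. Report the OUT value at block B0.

Converged values:
  B0: | IN={a@B2, b@B1, e@B0, f@B0} | OUT={a@B2, b@B0, e@B0, f@B0}
  B1: | IN={a@B2, b@B0, e@B0, f@B0} | OUT={a@B2, b@B1, e@B0, f@B0}
  B2: | IN={a@B2, b@B1, e@B0, f@B0} | OUT={a@B2, b@B1, e@B0, f@B0}
  B3: | IN={a@B2, b@B1, e@B0, f@B0} | OUT={a@B2, b@B1, c@B3, d@B3, e@B0, f@B0}
  B4: | IN={a@B2, b@B1, c@B3, d@B3, e@B0, f@B0} | OUT={a@B2, b@B1, c@B4, d@B4, e@B0, f@B0}

Merge at B0 (entry node, so the boundary value {} is joined with the incoming edge(s)): IN[B0] = {} ⊔ OUT[B1] ⊔ OUT[B2] = {a@B2, b@B1, e@B0, f@B0}
Applying B0's transfer function to that IN value gives OUT[B0] (row B0 above).

Answer: {a@B2, b@B0, e@B0, f@B0}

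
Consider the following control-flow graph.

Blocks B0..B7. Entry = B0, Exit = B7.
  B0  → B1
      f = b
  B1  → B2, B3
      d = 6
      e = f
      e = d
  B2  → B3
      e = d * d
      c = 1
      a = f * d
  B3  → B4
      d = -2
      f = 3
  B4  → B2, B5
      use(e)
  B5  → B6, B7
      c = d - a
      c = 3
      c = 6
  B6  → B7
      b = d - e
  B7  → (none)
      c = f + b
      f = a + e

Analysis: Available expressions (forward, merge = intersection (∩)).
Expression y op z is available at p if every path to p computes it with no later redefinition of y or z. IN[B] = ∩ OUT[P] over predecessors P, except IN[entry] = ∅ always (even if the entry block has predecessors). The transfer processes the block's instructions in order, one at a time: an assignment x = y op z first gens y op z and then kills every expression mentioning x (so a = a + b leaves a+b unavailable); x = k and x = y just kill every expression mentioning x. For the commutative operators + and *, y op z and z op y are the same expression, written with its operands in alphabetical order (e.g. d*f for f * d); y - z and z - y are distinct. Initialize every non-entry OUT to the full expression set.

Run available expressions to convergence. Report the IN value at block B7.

Answer: {d-a}

Trace:
Per-block solution:
  B0:  IN={}  OUT={}
  B1:  IN={}  OUT={}
  B2:  IN={}  OUT={d*d, d*f}
  B3:  IN={}  OUT={}
  B4:  IN={}  OUT={}
  B5:  IN={}  OUT={d-a}
  B6:  IN={d-a}  OUT={d-a, d-e}
  B7:  IN={d-a}  OUT={a+e, d-a}

Merge at B7: IN[B7] = OUT[B5] ∩ OUT[B6] = {d-a}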